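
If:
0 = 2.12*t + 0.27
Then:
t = -0.13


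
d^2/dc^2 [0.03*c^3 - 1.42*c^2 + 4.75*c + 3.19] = 0.18*c - 2.84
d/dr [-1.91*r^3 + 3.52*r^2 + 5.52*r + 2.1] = -5.73*r^2 + 7.04*r + 5.52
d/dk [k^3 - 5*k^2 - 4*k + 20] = 3*k^2 - 10*k - 4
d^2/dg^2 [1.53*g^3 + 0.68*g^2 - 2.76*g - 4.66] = 9.18*g + 1.36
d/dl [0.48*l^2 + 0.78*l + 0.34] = 0.96*l + 0.78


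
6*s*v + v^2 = v*(6*s + v)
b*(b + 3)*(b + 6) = b^3 + 9*b^2 + 18*b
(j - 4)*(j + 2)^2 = j^3 - 12*j - 16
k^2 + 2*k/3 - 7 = (k - 7/3)*(k + 3)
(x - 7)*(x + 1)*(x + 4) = x^3 - 2*x^2 - 31*x - 28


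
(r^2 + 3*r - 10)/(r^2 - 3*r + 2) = (r + 5)/(r - 1)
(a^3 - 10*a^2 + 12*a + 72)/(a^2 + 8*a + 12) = (a^2 - 12*a + 36)/(a + 6)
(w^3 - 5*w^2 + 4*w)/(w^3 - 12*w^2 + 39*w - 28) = w/(w - 7)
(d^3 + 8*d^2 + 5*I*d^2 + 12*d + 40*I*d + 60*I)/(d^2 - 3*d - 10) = (d^2 + d*(6 + 5*I) + 30*I)/(d - 5)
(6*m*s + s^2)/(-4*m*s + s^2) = (6*m + s)/(-4*m + s)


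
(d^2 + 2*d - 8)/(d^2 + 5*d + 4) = (d - 2)/(d + 1)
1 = 1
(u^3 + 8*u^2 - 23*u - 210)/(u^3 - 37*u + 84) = (u^2 + u - 30)/(u^2 - 7*u + 12)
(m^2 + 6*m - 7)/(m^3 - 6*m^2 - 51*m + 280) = (m - 1)/(m^2 - 13*m + 40)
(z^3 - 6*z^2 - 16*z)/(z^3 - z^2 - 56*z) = (z + 2)/(z + 7)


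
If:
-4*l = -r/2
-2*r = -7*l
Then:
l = 0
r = 0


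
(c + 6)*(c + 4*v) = c^2 + 4*c*v + 6*c + 24*v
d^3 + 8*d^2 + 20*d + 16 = (d + 2)^2*(d + 4)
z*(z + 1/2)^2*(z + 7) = z^4 + 8*z^3 + 29*z^2/4 + 7*z/4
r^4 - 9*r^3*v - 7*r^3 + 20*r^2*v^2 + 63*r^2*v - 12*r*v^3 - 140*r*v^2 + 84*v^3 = (r - 7)*(r - 6*v)*(r - 2*v)*(r - v)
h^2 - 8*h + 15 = (h - 5)*(h - 3)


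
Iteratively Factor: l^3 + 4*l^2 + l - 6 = (l + 3)*(l^2 + l - 2) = (l + 2)*(l + 3)*(l - 1)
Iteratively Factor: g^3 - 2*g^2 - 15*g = (g - 5)*(g^2 + 3*g) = g*(g - 5)*(g + 3)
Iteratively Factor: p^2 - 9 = (p - 3)*(p + 3)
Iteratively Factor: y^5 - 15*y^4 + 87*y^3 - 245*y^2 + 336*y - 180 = (y - 3)*(y^4 - 12*y^3 + 51*y^2 - 92*y + 60) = (y - 3)*(y - 2)*(y^3 - 10*y^2 + 31*y - 30) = (y - 5)*(y - 3)*(y - 2)*(y^2 - 5*y + 6) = (y - 5)*(y - 3)^2*(y - 2)*(y - 2)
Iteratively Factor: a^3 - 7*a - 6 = (a - 3)*(a^2 + 3*a + 2) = (a - 3)*(a + 1)*(a + 2)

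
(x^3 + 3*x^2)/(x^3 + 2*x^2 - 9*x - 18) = x^2/(x^2 - x - 6)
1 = 1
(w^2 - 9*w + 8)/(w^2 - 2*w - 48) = (w - 1)/(w + 6)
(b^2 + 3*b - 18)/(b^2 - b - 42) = (b - 3)/(b - 7)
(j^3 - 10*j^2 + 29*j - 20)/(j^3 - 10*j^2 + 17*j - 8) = (j^2 - 9*j + 20)/(j^2 - 9*j + 8)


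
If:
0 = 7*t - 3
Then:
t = 3/7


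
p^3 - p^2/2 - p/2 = p*(p - 1)*(p + 1/2)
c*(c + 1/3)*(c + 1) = c^3 + 4*c^2/3 + c/3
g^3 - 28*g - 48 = (g - 6)*(g + 2)*(g + 4)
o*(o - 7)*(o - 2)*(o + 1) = o^4 - 8*o^3 + 5*o^2 + 14*o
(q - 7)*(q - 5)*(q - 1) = q^3 - 13*q^2 + 47*q - 35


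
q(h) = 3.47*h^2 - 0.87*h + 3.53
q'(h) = 6.94*h - 0.87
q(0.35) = 3.65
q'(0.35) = 1.56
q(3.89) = 52.65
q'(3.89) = 26.13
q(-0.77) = 6.26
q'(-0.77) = -6.21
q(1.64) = 11.44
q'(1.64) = 10.51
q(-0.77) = 6.26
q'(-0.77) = -6.21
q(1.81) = 13.32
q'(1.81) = 11.69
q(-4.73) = 85.28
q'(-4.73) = -33.70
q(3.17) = 35.64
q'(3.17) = 21.13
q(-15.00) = 797.33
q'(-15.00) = -104.97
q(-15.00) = 797.33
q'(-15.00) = -104.97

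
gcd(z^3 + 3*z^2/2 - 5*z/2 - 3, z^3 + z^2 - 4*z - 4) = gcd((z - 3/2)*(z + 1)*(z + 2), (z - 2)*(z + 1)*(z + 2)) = z^2 + 3*z + 2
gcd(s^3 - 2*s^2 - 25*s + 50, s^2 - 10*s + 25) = s - 5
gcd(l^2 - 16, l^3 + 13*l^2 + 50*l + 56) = l + 4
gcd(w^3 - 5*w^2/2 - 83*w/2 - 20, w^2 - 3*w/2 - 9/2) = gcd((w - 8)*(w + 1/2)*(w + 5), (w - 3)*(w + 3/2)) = 1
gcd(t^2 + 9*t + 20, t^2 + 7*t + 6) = 1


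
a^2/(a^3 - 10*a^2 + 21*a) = a/(a^2 - 10*a + 21)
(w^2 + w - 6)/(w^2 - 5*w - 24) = (w - 2)/(w - 8)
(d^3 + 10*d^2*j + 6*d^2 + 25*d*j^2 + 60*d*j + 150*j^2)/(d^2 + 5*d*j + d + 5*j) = (d^2 + 5*d*j + 6*d + 30*j)/(d + 1)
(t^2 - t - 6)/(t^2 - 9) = (t + 2)/(t + 3)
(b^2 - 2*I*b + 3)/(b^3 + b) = (b - 3*I)/(b*(b - I))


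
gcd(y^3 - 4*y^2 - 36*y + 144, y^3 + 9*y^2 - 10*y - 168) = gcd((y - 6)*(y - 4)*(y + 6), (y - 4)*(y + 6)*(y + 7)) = y^2 + 2*y - 24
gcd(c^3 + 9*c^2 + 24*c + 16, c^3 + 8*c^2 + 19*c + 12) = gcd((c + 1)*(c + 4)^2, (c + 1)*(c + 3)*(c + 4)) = c^2 + 5*c + 4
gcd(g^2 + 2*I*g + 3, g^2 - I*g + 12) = g + 3*I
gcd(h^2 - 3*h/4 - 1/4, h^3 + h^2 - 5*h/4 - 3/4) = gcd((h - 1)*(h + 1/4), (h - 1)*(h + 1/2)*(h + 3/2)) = h - 1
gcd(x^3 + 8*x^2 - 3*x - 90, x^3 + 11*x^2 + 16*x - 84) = x + 6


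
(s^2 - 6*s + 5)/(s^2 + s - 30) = (s - 1)/(s + 6)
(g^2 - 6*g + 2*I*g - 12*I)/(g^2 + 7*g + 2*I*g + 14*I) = (g - 6)/(g + 7)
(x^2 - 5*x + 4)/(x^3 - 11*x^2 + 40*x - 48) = (x - 1)/(x^2 - 7*x + 12)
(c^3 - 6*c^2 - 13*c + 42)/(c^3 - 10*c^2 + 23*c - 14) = (c + 3)/(c - 1)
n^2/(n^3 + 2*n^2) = 1/(n + 2)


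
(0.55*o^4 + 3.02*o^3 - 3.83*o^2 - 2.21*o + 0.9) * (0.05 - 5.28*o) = -2.904*o^5 - 15.9181*o^4 + 20.3734*o^3 + 11.4773*o^2 - 4.8625*o + 0.045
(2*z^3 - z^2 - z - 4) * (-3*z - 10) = -6*z^4 - 17*z^3 + 13*z^2 + 22*z + 40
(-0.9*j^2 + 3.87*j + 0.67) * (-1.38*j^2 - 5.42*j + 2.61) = 1.242*j^4 - 0.462599999999999*j^3 - 24.249*j^2 + 6.4693*j + 1.7487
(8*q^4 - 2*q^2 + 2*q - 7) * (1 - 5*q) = -40*q^5 + 8*q^4 + 10*q^3 - 12*q^2 + 37*q - 7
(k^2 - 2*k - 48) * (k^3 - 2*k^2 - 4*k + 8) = k^5 - 4*k^4 - 48*k^3 + 112*k^2 + 176*k - 384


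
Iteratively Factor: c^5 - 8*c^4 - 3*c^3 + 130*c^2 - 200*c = (c + 4)*(c^4 - 12*c^3 + 45*c^2 - 50*c) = c*(c + 4)*(c^3 - 12*c^2 + 45*c - 50) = c*(c - 5)*(c + 4)*(c^2 - 7*c + 10) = c*(c - 5)^2*(c + 4)*(c - 2)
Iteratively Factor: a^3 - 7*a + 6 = (a - 1)*(a^2 + a - 6) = (a - 1)*(a + 3)*(a - 2)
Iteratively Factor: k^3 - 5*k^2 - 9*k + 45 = (k + 3)*(k^2 - 8*k + 15) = (k - 5)*(k + 3)*(k - 3)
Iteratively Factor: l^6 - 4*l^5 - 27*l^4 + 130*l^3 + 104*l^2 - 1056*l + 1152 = (l - 3)*(l^5 - l^4 - 30*l^3 + 40*l^2 + 224*l - 384) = (l - 3)^2*(l^4 + 2*l^3 - 24*l^2 - 32*l + 128) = (l - 3)^2*(l + 4)*(l^3 - 2*l^2 - 16*l + 32) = (l - 3)^2*(l + 4)^2*(l^2 - 6*l + 8) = (l - 3)^2*(l - 2)*(l + 4)^2*(l - 4)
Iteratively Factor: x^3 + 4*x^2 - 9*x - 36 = (x + 4)*(x^2 - 9) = (x - 3)*(x + 4)*(x + 3)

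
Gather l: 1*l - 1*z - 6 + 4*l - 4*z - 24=5*l - 5*z - 30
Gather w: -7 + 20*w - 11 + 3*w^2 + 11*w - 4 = 3*w^2 + 31*w - 22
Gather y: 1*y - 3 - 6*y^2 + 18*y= -6*y^2 + 19*y - 3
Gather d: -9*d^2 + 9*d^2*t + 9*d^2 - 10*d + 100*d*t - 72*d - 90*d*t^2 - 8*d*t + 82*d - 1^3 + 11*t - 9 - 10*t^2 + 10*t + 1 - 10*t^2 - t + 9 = 9*d^2*t + d*(-90*t^2 + 92*t) - 20*t^2 + 20*t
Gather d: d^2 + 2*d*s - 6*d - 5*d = d^2 + d*(2*s - 11)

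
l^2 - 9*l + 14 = (l - 7)*(l - 2)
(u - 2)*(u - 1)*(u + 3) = u^3 - 7*u + 6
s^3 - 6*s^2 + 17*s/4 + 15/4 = (s - 5)*(s - 3/2)*(s + 1/2)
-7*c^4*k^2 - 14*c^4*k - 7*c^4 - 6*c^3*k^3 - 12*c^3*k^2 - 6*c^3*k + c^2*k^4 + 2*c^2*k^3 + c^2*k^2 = (-7*c + k)*(c + k)*(c*k + c)^2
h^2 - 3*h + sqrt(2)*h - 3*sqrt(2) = (h - 3)*(h + sqrt(2))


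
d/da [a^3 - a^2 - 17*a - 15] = 3*a^2 - 2*a - 17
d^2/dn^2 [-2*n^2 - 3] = -4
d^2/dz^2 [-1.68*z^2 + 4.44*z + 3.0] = -3.36000000000000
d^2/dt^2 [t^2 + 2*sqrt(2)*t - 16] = 2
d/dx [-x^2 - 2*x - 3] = -2*x - 2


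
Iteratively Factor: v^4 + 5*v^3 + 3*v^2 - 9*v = (v + 3)*(v^3 + 2*v^2 - 3*v) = v*(v + 3)*(v^2 + 2*v - 3) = v*(v + 3)^2*(v - 1)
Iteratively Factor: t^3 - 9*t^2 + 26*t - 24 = (t - 4)*(t^2 - 5*t + 6) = (t - 4)*(t - 2)*(t - 3)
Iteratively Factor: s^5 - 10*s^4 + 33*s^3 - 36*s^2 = (s)*(s^4 - 10*s^3 + 33*s^2 - 36*s) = s^2*(s^3 - 10*s^2 + 33*s - 36) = s^2*(s - 3)*(s^2 - 7*s + 12) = s^2*(s - 4)*(s - 3)*(s - 3)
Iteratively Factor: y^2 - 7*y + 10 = (y - 2)*(y - 5)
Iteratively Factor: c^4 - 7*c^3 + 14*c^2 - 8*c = (c - 4)*(c^3 - 3*c^2 + 2*c) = (c - 4)*(c - 1)*(c^2 - 2*c) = c*(c - 4)*(c - 1)*(c - 2)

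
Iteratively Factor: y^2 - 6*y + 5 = (y - 1)*(y - 5)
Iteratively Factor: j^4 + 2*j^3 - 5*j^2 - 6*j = (j + 1)*(j^3 + j^2 - 6*j) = (j - 2)*(j + 1)*(j^2 + 3*j) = j*(j - 2)*(j + 1)*(j + 3)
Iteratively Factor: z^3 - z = (z + 1)*(z^2 - z) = (z - 1)*(z + 1)*(z)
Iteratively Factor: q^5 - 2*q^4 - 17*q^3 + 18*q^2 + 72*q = (q)*(q^4 - 2*q^3 - 17*q^2 + 18*q + 72) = q*(q - 3)*(q^3 + q^2 - 14*q - 24) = q*(q - 4)*(q - 3)*(q^2 + 5*q + 6) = q*(q - 4)*(q - 3)*(q + 2)*(q + 3)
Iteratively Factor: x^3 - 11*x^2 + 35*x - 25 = (x - 5)*(x^2 - 6*x + 5) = (x - 5)*(x - 1)*(x - 5)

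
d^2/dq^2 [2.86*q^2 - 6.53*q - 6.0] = 5.72000000000000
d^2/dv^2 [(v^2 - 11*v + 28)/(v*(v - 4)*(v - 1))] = 2*(v^3 - 21*v^2 + 21*v - 7)/(v^3*(v^3 - 3*v^2 + 3*v - 1))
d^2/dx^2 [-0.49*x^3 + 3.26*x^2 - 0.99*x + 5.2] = 6.52 - 2.94*x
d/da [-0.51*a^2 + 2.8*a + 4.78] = 2.8 - 1.02*a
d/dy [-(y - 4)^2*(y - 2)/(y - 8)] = (y - 4)*((8 - 3*y)*(y - 8) + (y - 4)*(y - 2))/(y - 8)^2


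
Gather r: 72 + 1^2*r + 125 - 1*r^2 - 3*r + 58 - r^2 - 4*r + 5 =-2*r^2 - 6*r + 260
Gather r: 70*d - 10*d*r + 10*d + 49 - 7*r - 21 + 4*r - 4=80*d + r*(-10*d - 3) + 24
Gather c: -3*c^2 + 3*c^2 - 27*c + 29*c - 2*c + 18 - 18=0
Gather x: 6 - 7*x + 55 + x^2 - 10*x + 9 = x^2 - 17*x + 70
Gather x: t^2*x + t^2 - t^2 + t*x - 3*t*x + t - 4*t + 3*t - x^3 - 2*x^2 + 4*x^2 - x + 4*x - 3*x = -x^3 + 2*x^2 + x*(t^2 - 2*t)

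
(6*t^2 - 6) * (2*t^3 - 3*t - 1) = 12*t^5 - 30*t^3 - 6*t^2 + 18*t + 6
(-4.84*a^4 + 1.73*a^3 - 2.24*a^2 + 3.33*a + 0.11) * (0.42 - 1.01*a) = 4.8884*a^5 - 3.7801*a^4 + 2.989*a^3 - 4.3041*a^2 + 1.2875*a + 0.0462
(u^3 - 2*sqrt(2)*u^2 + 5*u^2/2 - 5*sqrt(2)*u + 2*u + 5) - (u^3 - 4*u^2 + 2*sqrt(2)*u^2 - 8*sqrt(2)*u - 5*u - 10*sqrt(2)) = -4*sqrt(2)*u^2 + 13*u^2/2 + 3*sqrt(2)*u + 7*u + 5 + 10*sqrt(2)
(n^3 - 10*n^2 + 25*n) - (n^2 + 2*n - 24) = n^3 - 11*n^2 + 23*n + 24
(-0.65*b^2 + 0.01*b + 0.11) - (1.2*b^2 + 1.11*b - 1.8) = -1.85*b^2 - 1.1*b + 1.91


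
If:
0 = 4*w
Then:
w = 0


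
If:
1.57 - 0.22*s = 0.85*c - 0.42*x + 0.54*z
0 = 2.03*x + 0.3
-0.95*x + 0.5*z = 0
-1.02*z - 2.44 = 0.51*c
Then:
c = -4.22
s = 23.86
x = -0.15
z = -0.28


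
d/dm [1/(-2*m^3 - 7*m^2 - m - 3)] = (6*m^2 + 14*m + 1)/(2*m^3 + 7*m^2 + m + 3)^2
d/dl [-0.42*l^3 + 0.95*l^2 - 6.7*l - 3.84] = -1.26*l^2 + 1.9*l - 6.7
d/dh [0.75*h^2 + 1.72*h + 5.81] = 1.5*h + 1.72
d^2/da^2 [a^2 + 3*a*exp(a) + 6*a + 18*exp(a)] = 3*a*exp(a) + 24*exp(a) + 2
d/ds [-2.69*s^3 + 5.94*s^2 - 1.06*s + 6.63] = -8.07*s^2 + 11.88*s - 1.06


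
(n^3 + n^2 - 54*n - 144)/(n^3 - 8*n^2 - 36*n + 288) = (n + 3)/(n - 6)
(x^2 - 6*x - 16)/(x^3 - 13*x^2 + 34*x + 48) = (x + 2)/(x^2 - 5*x - 6)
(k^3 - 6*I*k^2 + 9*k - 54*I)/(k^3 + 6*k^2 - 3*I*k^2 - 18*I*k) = (k^2 - 3*I*k + 18)/(k*(k + 6))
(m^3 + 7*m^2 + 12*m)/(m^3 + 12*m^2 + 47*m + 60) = m/(m + 5)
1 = 1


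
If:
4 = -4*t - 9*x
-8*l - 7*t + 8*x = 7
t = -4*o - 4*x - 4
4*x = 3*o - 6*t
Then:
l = -1425/1048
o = -72/131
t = 4/131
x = -60/131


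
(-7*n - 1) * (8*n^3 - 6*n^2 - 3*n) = -56*n^4 + 34*n^3 + 27*n^2 + 3*n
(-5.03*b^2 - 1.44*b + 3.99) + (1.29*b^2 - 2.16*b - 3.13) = -3.74*b^2 - 3.6*b + 0.86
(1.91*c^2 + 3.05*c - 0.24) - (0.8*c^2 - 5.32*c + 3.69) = 1.11*c^2 + 8.37*c - 3.93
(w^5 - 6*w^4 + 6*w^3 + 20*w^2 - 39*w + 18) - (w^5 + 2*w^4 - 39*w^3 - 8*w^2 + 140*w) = -8*w^4 + 45*w^3 + 28*w^2 - 179*w + 18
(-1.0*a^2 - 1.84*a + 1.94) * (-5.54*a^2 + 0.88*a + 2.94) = 5.54*a^4 + 9.3136*a^3 - 15.3068*a^2 - 3.7024*a + 5.7036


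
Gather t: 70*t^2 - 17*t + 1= 70*t^2 - 17*t + 1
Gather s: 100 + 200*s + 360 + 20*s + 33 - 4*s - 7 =216*s + 486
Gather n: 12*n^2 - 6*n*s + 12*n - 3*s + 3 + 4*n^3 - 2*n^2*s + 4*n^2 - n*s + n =4*n^3 + n^2*(16 - 2*s) + n*(13 - 7*s) - 3*s + 3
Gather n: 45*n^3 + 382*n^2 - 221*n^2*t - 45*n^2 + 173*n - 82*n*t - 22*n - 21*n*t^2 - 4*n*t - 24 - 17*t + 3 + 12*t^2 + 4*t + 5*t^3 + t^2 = 45*n^3 + n^2*(337 - 221*t) + n*(-21*t^2 - 86*t + 151) + 5*t^3 + 13*t^2 - 13*t - 21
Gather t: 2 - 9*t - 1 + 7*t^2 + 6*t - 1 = 7*t^2 - 3*t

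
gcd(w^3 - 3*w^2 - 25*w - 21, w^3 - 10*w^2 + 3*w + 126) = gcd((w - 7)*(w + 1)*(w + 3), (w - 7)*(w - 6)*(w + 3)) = w^2 - 4*w - 21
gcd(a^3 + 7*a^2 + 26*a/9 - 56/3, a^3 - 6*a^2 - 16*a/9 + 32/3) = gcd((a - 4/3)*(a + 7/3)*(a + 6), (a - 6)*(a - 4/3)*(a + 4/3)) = a - 4/3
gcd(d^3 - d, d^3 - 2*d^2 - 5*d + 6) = d - 1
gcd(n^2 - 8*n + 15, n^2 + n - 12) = n - 3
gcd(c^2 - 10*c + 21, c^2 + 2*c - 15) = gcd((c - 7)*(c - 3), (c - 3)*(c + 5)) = c - 3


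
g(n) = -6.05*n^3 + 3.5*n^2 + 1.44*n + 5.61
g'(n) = -18.15*n^2 + 7.0*n + 1.44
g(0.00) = 5.61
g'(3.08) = -149.18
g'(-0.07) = 0.86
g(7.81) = -2651.75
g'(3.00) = -140.91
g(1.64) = -9.30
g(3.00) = -121.92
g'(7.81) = -1050.97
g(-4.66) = 687.13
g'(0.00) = 1.44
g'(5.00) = -417.31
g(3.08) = -133.52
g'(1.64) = -35.90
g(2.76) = -90.95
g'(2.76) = -117.50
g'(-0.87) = -18.39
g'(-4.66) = -425.32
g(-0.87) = 10.99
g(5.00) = -655.94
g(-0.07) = 5.53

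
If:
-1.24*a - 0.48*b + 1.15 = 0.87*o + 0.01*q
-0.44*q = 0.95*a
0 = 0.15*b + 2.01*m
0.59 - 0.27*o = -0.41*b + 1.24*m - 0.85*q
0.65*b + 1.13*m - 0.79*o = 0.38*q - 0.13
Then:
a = 0.31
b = 0.33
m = -0.02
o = 0.71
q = -0.66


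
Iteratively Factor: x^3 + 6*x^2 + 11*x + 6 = (x + 3)*(x^2 + 3*x + 2) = (x + 2)*(x + 3)*(x + 1)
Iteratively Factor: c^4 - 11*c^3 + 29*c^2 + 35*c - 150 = (c + 2)*(c^3 - 13*c^2 + 55*c - 75) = (c - 5)*(c + 2)*(c^2 - 8*c + 15) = (c - 5)*(c - 3)*(c + 2)*(c - 5)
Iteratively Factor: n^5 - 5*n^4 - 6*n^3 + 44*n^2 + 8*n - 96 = (n + 2)*(n^4 - 7*n^3 + 8*n^2 + 28*n - 48) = (n - 3)*(n + 2)*(n^3 - 4*n^2 - 4*n + 16) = (n - 3)*(n - 2)*(n + 2)*(n^2 - 2*n - 8) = (n - 3)*(n - 2)*(n + 2)^2*(n - 4)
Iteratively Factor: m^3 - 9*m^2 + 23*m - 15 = (m - 1)*(m^2 - 8*m + 15) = (m - 5)*(m - 1)*(m - 3)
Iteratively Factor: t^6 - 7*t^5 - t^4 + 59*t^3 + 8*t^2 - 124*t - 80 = (t + 1)*(t^5 - 8*t^4 + 7*t^3 + 52*t^2 - 44*t - 80) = (t - 2)*(t + 1)*(t^4 - 6*t^3 - 5*t^2 + 42*t + 40) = (t - 5)*(t - 2)*(t + 1)*(t^3 - t^2 - 10*t - 8) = (t - 5)*(t - 2)*(t + 1)*(t + 2)*(t^2 - 3*t - 4) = (t - 5)*(t - 2)*(t + 1)^2*(t + 2)*(t - 4)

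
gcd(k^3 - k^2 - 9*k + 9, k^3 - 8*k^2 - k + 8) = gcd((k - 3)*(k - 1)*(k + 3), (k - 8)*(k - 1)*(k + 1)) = k - 1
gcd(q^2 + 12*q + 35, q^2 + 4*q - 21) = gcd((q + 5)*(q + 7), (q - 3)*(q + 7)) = q + 7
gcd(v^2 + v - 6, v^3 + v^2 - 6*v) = v^2 + v - 6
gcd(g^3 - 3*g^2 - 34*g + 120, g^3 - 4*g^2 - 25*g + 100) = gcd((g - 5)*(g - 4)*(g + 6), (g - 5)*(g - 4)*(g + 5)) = g^2 - 9*g + 20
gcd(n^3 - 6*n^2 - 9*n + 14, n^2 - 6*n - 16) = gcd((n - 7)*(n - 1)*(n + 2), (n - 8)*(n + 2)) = n + 2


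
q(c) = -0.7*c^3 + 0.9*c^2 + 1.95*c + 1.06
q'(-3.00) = -22.35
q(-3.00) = 22.21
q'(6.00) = -62.85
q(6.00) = -106.04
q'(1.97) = -2.65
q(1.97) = 3.04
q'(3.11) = -12.76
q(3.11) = -5.23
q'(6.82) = -83.45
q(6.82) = -165.83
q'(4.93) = -40.22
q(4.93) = -51.33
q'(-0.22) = 1.45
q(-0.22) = 0.68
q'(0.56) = 2.30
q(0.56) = 2.31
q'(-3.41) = -28.61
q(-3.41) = 32.63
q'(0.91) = 1.85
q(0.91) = 3.05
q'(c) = -2.1*c^2 + 1.8*c + 1.95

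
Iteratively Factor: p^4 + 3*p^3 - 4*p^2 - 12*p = (p + 2)*(p^3 + p^2 - 6*p) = (p - 2)*(p + 2)*(p^2 + 3*p) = (p - 2)*(p + 2)*(p + 3)*(p)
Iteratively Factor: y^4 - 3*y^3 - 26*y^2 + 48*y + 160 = (y - 5)*(y^3 + 2*y^2 - 16*y - 32) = (y - 5)*(y - 4)*(y^2 + 6*y + 8) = (y - 5)*(y - 4)*(y + 2)*(y + 4)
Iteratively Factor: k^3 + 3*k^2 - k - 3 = (k - 1)*(k^2 + 4*k + 3) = (k - 1)*(k + 3)*(k + 1)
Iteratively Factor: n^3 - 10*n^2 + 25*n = (n - 5)*(n^2 - 5*n) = (n - 5)^2*(n)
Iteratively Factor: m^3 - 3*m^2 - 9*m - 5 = (m - 5)*(m^2 + 2*m + 1) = (m - 5)*(m + 1)*(m + 1)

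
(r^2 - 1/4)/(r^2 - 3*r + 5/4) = (2*r + 1)/(2*r - 5)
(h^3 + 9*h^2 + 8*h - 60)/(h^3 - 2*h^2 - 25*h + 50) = (h + 6)/(h - 5)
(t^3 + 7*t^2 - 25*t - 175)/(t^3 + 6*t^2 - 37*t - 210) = (t - 5)/(t - 6)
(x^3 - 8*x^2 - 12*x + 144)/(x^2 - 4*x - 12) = (x^2 - 2*x - 24)/(x + 2)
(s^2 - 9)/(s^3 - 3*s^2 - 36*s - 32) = (9 - s^2)/(-s^3 + 3*s^2 + 36*s + 32)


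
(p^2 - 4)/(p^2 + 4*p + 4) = (p - 2)/(p + 2)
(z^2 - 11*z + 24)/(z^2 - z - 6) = (z - 8)/(z + 2)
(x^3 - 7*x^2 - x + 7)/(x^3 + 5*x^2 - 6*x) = (x^2 - 6*x - 7)/(x*(x + 6))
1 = 1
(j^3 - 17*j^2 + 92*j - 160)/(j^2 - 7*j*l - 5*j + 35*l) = (j^2 - 12*j + 32)/(j - 7*l)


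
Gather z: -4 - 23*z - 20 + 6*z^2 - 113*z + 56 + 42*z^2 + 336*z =48*z^2 + 200*z + 32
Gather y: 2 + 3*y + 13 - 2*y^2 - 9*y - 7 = -2*y^2 - 6*y + 8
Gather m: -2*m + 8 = 8 - 2*m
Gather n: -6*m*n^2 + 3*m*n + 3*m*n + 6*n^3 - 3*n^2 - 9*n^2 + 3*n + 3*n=6*n^3 + n^2*(-6*m - 12) + n*(6*m + 6)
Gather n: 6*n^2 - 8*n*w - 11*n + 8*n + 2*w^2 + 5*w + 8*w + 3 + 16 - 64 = 6*n^2 + n*(-8*w - 3) + 2*w^2 + 13*w - 45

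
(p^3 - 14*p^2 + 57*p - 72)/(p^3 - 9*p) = (p^2 - 11*p + 24)/(p*(p + 3))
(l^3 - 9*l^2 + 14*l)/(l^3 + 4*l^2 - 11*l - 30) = l*(l^2 - 9*l + 14)/(l^3 + 4*l^2 - 11*l - 30)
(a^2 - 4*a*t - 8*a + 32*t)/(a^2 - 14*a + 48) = (a - 4*t)/(a - 6)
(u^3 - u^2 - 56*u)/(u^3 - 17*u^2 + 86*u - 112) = u*(u + 7)/(u^2 - 9*u + 14)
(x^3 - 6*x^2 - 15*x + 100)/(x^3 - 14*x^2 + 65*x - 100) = (x + 4)/(x - 4)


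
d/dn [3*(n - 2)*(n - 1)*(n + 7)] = 9*n^2 + 24*n - 57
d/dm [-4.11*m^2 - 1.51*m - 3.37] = -8.22*m - 1.51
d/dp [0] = 0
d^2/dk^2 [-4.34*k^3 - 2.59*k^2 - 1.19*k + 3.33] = -26.04*k - 5.18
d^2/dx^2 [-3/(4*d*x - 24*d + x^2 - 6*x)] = 6*(4*d*x - 24*d + x^2 - 6*x - 4*(2*d + x - 3)^2)/(4*d*x - 24*d + x^2 - 6*x)^3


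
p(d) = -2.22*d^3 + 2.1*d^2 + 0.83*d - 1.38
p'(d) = -6.66*d^2 + 4.2*d + 0.83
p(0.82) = -0.51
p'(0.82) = -0.20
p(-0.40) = -1.23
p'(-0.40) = -1.92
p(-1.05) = 2.63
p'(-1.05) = -10.92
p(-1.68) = 13.68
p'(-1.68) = -25.02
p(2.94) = -37.20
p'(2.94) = -44.39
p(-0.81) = 0.51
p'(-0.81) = -6.94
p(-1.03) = 2.42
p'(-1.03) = -10.56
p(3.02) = -40.87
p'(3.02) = -47.23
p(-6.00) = 548.76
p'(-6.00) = -264.13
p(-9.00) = 1779.63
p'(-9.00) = -576.43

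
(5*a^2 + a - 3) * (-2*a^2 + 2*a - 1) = -10*a^4 + 8*a^3 + 3*a^2 - 7*a + 3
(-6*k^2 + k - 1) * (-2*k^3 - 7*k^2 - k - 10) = 12*k^5 + 40*k^4 + k^3 + 66*k^2 - 9*k + 10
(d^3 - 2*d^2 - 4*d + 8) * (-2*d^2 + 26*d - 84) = -2*d^5 + 30*d^4 - 128*d^3 + 48*d^2 + 544*d - 672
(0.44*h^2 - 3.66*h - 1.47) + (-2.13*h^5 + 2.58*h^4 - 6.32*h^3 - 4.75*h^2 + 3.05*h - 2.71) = -2.13*h^5 + 2.58*h^4 - 6.32*h^3 - 4.31*h^2 - 0.61*h - 4.18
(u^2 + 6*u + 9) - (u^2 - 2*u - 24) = 8*u + 33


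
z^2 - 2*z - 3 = (z - 3)*(z + 1)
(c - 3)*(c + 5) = c^2 + 2*c - 15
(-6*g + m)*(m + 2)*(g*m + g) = -6*g^2*m^2 - 18*g^2*m - 12*g^2 + g*m^3 + 3*g*m^2 + 2*g*m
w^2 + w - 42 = (w - 6)*(w + 7)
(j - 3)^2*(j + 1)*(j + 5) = j^4 - 22*j^2 + 24*j + 45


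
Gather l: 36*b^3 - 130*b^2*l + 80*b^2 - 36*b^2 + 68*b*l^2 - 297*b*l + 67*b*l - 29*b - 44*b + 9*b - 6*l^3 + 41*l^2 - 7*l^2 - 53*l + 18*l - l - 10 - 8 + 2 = 36*b^3 + 44*b^2 - 64*b - 6*l^3 + l^2*(68*b + 34) + l*(-130*b^2 - 230*b - 36) - 16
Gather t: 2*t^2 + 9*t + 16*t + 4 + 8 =2*t^2 + 25*t + 12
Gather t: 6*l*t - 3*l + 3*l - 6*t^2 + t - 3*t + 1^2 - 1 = -6*t^2 + t*(6*l - 2)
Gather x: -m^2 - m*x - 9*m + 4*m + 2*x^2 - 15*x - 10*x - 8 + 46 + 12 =-m^2 - 5*m + 2*x^2 + x*(-m - 25) + 50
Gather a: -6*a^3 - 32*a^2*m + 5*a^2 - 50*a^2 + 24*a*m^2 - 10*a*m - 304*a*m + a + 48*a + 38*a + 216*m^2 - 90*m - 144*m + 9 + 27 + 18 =-6*a^3 + a^2*(-32*m - 45) + a*(24*m^2 - 314*m + 87) + 216*m^2 - 234*m + 54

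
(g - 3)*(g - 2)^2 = g^3 - 7*g^2 + 16*g - 12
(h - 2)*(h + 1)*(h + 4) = h^3 + 3*h^2 - 6*h - 8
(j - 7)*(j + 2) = j^2 - 5*j - 14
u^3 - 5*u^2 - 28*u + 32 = (u - 8)*(u - 1)*(u + 4)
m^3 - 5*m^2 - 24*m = m*(m - 8)*(m + 3)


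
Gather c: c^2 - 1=c^2 - 1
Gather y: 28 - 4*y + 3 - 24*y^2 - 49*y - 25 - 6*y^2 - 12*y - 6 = -30*y^2 - 65*y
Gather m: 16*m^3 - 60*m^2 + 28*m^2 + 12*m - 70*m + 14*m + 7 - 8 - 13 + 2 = 16*m^3 - 32*m^2 - 44*m - 12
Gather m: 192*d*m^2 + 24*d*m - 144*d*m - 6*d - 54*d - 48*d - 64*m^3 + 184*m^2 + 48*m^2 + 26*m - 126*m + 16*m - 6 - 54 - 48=-108*d - 64*m^3 + m^2*(192*d + 232) + m*(-120*d - 84) - 108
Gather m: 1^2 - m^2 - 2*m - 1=-m^2 - 2*m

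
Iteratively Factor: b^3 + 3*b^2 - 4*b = (b + 4)*(b^2 - b) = (b - 1)*(b + 4)*(b)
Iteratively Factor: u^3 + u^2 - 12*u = (u)*(u^2 + u - 12) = u*(u - 3)*(u + 4)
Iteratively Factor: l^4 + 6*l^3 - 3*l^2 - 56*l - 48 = (l - 3)*(l^3 + 9*l^2 + 24*l + 16) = (l - 3)*(l + 4)*(l^2 + 5*l + 4) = (l - 3)*(l + 1)*(l + 4)*(l + 4)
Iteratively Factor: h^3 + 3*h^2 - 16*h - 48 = (h + 3)*(h^2 - 16) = (h + 3)*(h + 4)*(h - 4)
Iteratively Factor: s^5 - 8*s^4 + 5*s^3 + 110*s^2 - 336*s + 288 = (s - 3)*(s^4 - 5*s^3 - 10*s^2 + 80*s - 96) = (s - 3)^2*(s^3 - 2*s^2 - 16*s + 32) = (s - 3)^2*(s - 2)*(s^2 - 16) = (s - 4)*(s - 3)^2*(s - 2)*(s + 4)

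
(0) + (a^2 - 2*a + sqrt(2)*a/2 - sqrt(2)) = a^2 - 2*a + sqrt(2)*a/2 - sqrt(2)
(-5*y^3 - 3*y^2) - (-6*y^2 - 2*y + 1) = -5*y^3 + 3*y^2 + 2*y - 1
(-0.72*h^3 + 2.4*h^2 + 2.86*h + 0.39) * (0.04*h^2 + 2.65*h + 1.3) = -0.0288*h^5 - 1.812*h^4 + 5.5384*h^3 + 10.7146*h^2 + 4.7515*h + 0.507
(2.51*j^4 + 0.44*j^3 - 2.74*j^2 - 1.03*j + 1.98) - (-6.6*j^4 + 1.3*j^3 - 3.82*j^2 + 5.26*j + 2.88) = 9.11*j^4 - 0.86*j^3 + 1.08*j^2 - 6.29*j - 0.9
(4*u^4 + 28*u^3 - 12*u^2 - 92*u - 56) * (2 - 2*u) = -8*u^5 - 48*u^4 + 80*u^3 + 160*u^2 - 72*u - 112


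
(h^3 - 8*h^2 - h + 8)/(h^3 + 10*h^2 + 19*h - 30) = (h^2 - 7*h - 8)/(h^2 + 11*h + 30)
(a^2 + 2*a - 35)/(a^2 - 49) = (a - 5)/(a - 7)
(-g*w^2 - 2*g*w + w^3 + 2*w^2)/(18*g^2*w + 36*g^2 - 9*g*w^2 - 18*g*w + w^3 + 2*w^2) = w*(-g + w)/(18*g^2 - 9*g*w + w^2)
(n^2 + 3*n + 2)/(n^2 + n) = (n + 2)/n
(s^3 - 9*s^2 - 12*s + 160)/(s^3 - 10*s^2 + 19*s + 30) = (s^2 - 4*s - 32)/(s^2 - 5*s - 6)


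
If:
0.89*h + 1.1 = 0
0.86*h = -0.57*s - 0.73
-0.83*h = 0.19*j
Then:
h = -1.24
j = 5.40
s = 0.58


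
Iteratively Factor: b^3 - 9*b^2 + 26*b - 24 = (b - 3)*(b^2 - 6*b + 8) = (b - 3)*(b - 2)*(b - 4)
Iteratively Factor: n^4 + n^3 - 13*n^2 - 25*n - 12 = (n + 1)*(n^3 - 13*n - 12) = (n - 4)*(n + 1)*(n^2 + 4*n + 3) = (n - 4)*(n + 1)^2*(n + 3)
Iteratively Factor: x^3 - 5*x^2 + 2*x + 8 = (x - 4)*(x^2 - x - 2) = (x - 4)*(x - 2)*(x + 1)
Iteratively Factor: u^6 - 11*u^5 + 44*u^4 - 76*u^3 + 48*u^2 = (u - 3)*(u^5 - 8*u^4 + 20*u^3 - 16*u^2) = (u - 3)*(u - 2)*(u^4 - 6*u^3 + 8*u^2) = (u - 3)*(u - 2)^2*(u^3 - 4*u^2) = (u - 4)*(u - 3)*(u - 2)^2*(u^2) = u*(u - 4)*(u - 3)*(u - 2)^2*(u)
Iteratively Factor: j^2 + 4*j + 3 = (j + 1)*(j + 3)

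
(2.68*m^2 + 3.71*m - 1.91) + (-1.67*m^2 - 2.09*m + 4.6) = 1.01*m^2 + 1.62*m + 2.69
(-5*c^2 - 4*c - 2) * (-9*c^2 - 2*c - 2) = 45*c^4 + 46*c^3 + 36*c^2 + 12*c + 4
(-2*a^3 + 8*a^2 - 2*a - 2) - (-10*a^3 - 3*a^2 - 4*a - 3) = 8*a^3 + 11*a^2 + 2*a + 1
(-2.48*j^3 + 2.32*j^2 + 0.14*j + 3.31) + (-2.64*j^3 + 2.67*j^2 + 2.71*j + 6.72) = -5.12*j^3 + 4.99*j^2 + 2.85*j + 10.03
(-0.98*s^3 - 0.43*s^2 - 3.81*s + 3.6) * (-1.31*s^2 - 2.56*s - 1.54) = 1.2838*s^5 + 3.0721*s^4 + 7.6011*s^3 + 5.6998*s^2 - 3.3486*s - 5.544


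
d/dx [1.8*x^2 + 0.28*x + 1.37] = 3.6*x + 0.28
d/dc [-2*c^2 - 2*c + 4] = -4*c - 2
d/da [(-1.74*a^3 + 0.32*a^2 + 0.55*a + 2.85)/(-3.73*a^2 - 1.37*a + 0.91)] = (6.4902*a^4 + 4.7676*a^3 - 3.1371*a^2 + 21.8434*a + 4.405)/(13.9129*a^4 + 10.2202*a^3 - 4.9117*a^2 - 2.4934*a + 0.8281)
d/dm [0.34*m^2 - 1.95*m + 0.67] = 0.68*m - 1.95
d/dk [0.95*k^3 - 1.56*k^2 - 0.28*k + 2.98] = 2.85*k^2 - 3.12*k - 0.28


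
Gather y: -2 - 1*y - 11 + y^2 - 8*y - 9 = y^2 - 9*y - 22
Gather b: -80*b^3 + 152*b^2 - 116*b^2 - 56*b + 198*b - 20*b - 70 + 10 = -80*b^3 + 36*b^2 + 122*b - 60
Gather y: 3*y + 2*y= 5*y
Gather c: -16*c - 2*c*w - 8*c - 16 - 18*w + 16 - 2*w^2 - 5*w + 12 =c*(-2*w - 24) - 2*w^2 - 23*w + 12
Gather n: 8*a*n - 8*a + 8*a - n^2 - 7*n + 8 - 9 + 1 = -n^2 + n*(8*a - 7)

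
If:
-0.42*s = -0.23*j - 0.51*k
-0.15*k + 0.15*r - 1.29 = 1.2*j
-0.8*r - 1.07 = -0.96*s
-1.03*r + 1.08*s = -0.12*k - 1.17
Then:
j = 0.86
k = 35.63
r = 51.15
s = 43.74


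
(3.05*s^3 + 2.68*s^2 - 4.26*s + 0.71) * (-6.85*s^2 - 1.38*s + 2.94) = -20.8925*s^5 - 22.567*s^4 + 34.4496*s^3 + 8.8945*s^2 - 13.5042*s + 2.0874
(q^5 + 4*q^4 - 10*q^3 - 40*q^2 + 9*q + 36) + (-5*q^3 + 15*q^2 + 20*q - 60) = q^5 + 4*q^4 - 15*q^3 - 25*q^2 + 29*q - 24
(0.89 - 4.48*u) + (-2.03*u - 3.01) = -6.51*u - 2.12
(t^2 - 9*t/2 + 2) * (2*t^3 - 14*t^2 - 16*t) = 2*t^5 - 23*t^4 + 51*t^3 + 44*t^2 - 32*t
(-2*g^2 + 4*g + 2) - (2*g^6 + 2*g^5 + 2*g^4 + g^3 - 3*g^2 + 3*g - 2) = -2*g^6 - 2*g^5 - 2*g^4 - g^3 + g^2 + g + 4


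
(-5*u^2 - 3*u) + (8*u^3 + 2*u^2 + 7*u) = 8*u^3 - 3*u^2 + 4*u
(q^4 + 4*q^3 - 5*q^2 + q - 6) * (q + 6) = q^5 + 10*q^4 + 19*q^3 - 29*q^2 - 36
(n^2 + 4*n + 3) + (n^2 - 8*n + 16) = 2*n^2 - 4*n + 19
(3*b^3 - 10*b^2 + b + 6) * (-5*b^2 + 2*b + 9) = -15*b^5 + 56*b^4 + 2*b^3 - 118*b^2 + 21*b + 54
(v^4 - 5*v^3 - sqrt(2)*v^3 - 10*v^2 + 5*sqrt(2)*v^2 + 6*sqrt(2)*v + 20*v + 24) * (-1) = -v^4 + sqrt(2)*v^3 + 5*v^3 - 5*sqrt(2)*v^2 + 10*v^2 - 20*v - 6*sqrt(2)*v - 24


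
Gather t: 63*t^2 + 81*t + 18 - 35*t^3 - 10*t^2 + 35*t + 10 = -35*t^3 + 53*t^2 + 116*t + 28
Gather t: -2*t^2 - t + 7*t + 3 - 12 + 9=-2*t^2 + 6*t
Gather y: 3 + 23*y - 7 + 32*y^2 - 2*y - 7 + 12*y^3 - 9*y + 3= 12*y^3 + 32*y^2 + 12*y - 8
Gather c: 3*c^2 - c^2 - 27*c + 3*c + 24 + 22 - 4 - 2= 2*c^2 - 24*c + 40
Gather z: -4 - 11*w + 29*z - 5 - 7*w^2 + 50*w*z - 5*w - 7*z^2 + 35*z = -7*w^2 - 16*w - 7*z^2 + z*(50*w + 64) - 9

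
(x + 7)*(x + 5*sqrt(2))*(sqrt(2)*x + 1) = sqrt(2)*x^3 + 7*sqrt(2)*x^2 + 11*x^2 + 5*sqrt(2)*x + 77*x + 35*sqrt(2)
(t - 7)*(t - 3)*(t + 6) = t^3 - 4*t^2 - 39*t + 126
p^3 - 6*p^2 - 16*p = p*(p - 8)*(p + 2)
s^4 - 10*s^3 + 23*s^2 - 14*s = s*(s - 7)*(s - 2)*(s - 1)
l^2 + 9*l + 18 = (l + 3)*(l + 6)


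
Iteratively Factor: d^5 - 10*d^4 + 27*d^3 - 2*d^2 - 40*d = (d - 2)*(d^4 - 8*d^3 + 11*d^2 + 20*d) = (d - 5)*(d - 2)*(d^3 - 3*d^2 - 4*d) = (d - 5)*(d - 2)*(d + 1)*(d^2 - 4*d) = d*(d - 5)*(d - 2)*(d + 1)*(d - 4)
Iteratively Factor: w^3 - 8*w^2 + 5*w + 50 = (w + 2)*(w^2 - 10*w + 25) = (w - 5)*(w + 2)*(w - 5)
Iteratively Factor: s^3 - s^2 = (s)*(s^2 - s) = s^2*(s - 1)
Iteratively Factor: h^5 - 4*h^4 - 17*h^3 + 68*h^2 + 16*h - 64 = (h - 4)*(h^4 - 17*h^2 + 16) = (h - 4)^2*(h^3 + 4*h^2 - h - 4) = (h - 4)^2*(h - 1)*(h^2 + 5*h + 4) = (h - 4)^2*(h - 1)*(h + 1)*(h + 4)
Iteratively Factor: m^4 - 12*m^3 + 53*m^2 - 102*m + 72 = (m - 4)*(m^3 - 8*m^2 + 21*m - 18) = (m - 4)*(m - 3)*(m^2 - 5*m + 6) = (m - 4)*(m - 3)*(m - 2)*(m - 3)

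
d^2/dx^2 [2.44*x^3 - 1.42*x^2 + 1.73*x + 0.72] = 14.64*x - 2.84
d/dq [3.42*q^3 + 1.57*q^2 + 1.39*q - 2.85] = 10.26*q^2 + 3.14*q + 1.39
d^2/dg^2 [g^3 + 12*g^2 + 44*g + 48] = 6*g + 24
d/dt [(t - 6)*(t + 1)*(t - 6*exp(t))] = -6*t^2*exp(t) + 3*t^2 + 18*t*exp(t) - 10*t + 66*exp(t) - 6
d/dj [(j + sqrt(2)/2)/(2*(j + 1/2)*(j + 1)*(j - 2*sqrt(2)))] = ((j + 1)*(j - 2*sqrt(2))*(2*j + 1) - (j + 1)*(j - 2*sqrt(2))*(2*j + sqrt(2)) - (j + 1)*(2*j + 1)*(2*j + sqrt(2))/2 - (j - 2*sqrt(2))*(2*j + 1)*(2*j + sqrt(2))/2)/((j + 1)^2*(j - 2*sqrt(2))^2*(2*j + 1)^2)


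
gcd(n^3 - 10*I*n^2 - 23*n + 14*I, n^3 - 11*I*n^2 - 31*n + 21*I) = n^2 - 8*I*n - 7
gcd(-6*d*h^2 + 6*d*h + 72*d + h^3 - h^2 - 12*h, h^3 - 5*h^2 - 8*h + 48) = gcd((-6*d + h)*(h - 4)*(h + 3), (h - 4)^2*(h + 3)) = h^2 - h - 12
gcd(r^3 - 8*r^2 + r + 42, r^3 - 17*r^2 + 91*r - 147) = r^2 - 10*r + 21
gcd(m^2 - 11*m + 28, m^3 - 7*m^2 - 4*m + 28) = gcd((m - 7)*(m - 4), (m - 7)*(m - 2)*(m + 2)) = m - 7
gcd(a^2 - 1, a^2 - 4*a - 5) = a + 1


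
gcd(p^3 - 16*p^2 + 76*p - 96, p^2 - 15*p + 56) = p - 8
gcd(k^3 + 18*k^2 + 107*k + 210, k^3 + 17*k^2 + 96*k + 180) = k^2 + 11*k + 30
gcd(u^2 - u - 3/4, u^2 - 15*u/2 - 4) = u + 1/2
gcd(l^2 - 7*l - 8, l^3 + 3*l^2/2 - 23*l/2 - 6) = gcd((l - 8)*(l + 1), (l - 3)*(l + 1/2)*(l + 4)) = 1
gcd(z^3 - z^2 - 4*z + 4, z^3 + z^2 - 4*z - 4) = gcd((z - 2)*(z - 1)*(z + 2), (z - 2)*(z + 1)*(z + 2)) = z^2 - 4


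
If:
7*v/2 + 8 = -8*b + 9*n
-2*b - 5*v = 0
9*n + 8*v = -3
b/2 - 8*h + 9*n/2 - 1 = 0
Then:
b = -55/17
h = -79/68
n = -227/153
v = 22/17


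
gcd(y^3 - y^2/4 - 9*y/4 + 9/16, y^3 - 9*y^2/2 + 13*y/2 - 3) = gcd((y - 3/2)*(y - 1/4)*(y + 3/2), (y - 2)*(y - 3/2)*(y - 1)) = y - 3/2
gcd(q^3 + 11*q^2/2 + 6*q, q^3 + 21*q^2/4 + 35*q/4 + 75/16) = q + 3/2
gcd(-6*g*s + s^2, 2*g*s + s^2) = s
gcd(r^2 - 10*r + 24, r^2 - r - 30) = r - 6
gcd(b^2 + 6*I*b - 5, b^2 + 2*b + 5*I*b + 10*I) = b + 5*I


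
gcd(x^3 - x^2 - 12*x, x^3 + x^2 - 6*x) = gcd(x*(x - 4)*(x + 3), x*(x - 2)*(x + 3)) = x^2 + 3*x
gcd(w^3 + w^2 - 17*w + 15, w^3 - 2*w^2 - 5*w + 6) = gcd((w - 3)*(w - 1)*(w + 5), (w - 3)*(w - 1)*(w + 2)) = w^2 - 4*w + 3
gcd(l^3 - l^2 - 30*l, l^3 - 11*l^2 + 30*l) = l^2 - 6*l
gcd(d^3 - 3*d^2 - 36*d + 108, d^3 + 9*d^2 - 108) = d^2 + 3*d - 18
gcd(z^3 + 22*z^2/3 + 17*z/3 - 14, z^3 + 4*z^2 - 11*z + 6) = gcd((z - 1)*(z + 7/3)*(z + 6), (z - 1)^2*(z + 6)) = z^2 + 5*z - 6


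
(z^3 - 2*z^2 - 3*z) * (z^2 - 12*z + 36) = z^5 - 14*z^4 + 57*z^3 - 36*z^2 - 108*z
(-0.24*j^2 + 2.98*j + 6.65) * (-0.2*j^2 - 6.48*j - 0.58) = 0.048*j^4 + 0.9592*j^3 - 20.5012*j^2 - 44.8204*j - 3.857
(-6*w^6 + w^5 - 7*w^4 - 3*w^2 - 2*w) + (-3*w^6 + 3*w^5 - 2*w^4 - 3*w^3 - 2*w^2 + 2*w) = -9*w^6 + 4*w^5 - 9*w^4 - 3*w^3 - 5*w^2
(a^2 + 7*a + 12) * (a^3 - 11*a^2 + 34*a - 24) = a^5 - 4*a^4 - 31*a^3 + 82*a^2 + 240*a - 288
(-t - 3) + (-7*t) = -8*t - 3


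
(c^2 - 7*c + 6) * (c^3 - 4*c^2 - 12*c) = c^5 - 11*c^4 + 22*c^3 + 60*c^2 - 72*c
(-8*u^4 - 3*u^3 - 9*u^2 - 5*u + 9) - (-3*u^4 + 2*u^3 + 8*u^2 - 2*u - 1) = -5*u^4 - 5*u^3 - 17*u^2 - 3*u + 10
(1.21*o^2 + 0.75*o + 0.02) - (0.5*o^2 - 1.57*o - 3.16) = 0.71*o^2 + 2.32*o + 3.18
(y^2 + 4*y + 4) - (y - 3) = y^2 + 3*y + 7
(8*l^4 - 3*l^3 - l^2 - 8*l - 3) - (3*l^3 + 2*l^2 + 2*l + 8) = 8*l^4 - 6*l^3 - 3*l^2 - 10*l - 11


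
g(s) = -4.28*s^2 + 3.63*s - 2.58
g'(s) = 3.63 - 8.56*s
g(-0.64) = -6.66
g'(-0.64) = 9.11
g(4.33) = -67.11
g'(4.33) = -33.43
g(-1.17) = -12.69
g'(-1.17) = 13.65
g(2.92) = -28.47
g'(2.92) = -21.37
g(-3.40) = -64.40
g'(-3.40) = 32.73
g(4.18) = -62.19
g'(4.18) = -32.15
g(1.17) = -4.19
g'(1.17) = -6.39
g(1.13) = -3.94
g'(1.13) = -6.04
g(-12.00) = -662.46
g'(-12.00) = 106.35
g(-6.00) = -178.44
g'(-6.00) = 54.99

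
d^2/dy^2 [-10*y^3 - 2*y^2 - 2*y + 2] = -60*y - 4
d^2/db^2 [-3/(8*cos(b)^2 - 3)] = 48*(16*sin(b)^4 - 14*sin(b)^2 - 5)/(8*cos(b)^2 - 3)^3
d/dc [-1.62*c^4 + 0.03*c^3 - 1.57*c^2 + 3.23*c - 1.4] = -6.48*c^3 + 0.09*c^2 - 3.14*c + 3.23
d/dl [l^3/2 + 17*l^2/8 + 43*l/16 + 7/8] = 3*l^2/2 + 17*l/4 + 43/16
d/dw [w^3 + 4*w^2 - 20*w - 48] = 3*w^2 + 8*w - 20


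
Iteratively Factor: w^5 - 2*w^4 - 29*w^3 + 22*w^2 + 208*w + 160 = (w + 4)*(w^4 - 6*w^3 - 5*w^2 + 42*w + 40) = (w + 1)*(w + 4)*(w^3 - 7*w^2 + 2*w + 40) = (w - 4)*(w + 1)*(w + 4)*(w^2 - 3*w - 10) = (w - 5)*(w - 4)*(w + 1)*(w + 4)*(w + 2)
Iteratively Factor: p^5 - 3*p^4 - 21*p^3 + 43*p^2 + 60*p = (p + 4)*(p^4 - 7*p^3 + 7*p^2 + 15*p) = p*(p + 4)*(p^3 - 7*p^2 + 7*p + 15) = p*(p + 1)*(p + 4)*(p^2 - 8*p + 15) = p*(p - 5)*(p + 1)*(p + 4)*(p - 3)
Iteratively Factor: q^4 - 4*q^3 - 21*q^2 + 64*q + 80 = (q - 5)*(q^3 + q^2 - 16*q - 16) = (q - 5)*(q - 4)*(q^2 + 5*q + 4) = (q - 5)*(q - 4)*(q + 4)*(q + 1)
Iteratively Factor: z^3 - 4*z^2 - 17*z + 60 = (z - 5)*(z^2 + z - 12) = (z - 5)*(z - 3)*(z + 4)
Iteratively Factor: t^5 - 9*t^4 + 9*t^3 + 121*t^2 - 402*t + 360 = (t - 2)*(t^4 - 7*t^3 - 5*t^2 + 111*t - 180) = (t - 3)*(t - 2)*(t^3 - 4*t^2 - 17*t + 60) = (t - 5)*(t - 3)*(t - 2)*(t^2 + t - 12) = (t - 5)*(t - 3)*(t - 2)*(t + 4)*(t - 3)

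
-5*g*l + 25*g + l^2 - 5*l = (-5*g + l)*(l - 5)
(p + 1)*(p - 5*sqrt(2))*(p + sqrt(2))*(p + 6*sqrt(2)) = p^4 + p^3 + 2*sqrt(2)*p^3 - 58*p^2 + 2*sqrt(2)*p^2 - 60*sqrt(2)*p - 58*p - 60*sqrt(2)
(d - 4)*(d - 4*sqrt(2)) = d^2 - 4*sqrt(2)*d - 4*d + 16*sqrt(2)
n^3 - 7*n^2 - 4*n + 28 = (n - 7)*(n - 2)*(n + 2)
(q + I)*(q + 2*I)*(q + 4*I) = q^3 + 7*I*q^2 - 14*q - 8*I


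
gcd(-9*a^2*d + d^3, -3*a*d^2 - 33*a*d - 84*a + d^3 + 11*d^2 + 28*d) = 3*a - d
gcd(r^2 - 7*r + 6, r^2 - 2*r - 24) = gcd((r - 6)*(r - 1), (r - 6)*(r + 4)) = r - 6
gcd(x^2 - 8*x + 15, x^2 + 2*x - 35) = x - 5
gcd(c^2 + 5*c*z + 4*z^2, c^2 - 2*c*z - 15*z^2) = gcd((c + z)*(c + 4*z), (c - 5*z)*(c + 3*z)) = 1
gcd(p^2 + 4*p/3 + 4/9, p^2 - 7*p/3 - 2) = p + 2/3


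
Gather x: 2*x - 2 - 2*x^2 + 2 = -2*x^2 + 2*x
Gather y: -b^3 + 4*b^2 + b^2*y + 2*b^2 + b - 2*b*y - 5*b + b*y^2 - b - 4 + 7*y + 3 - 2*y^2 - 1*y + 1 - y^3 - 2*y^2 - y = -b^3 + 6*b^2 - 5*b - y^3 + y^2*(b - 4) + y*(b^2 - 2*b + 5)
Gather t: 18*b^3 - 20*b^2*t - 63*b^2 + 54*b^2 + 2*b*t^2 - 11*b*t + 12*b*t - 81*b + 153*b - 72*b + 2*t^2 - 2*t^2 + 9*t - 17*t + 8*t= 18*b^3 - 9*b^2 + 2*b*t^2 + t*(-20*b^2 + b)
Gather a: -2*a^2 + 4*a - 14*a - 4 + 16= -2*a^2 - 10*a + 12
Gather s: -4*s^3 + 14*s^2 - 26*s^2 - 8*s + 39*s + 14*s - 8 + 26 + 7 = -4*s^3 - 12*s^2 + 45*s + 25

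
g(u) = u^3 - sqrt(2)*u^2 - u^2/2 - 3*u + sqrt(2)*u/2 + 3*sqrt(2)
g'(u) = 3*u^2 - 2*sqrt(2)*u - u - 3 + sqrt(2)/2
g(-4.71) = -131.91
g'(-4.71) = 82.29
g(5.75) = 117.88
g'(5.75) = 74.88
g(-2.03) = -7.36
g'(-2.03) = 17.84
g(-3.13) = -38.00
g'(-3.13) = 39.08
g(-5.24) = -180.18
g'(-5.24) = 100.14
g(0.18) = 3.77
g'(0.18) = -2.88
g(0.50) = 2.74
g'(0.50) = -3.46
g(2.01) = 0.02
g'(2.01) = 2.13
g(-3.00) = -33.11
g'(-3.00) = 36.19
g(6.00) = 137.57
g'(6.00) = 82.74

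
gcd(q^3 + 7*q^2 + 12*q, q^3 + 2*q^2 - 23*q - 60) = q^2 + 7*q + 12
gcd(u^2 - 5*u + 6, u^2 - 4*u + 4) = u - 2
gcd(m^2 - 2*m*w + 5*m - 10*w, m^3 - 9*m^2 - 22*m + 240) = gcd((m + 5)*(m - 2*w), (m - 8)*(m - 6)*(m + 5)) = m + 5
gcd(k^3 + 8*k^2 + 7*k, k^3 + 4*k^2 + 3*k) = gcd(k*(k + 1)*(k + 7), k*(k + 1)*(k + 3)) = k^2 + k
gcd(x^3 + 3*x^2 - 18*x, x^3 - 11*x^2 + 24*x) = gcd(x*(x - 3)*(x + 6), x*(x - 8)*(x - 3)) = x^2 - 3*x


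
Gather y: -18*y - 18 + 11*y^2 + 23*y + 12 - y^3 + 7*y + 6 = -y^3 + 11*y^2 + 12*y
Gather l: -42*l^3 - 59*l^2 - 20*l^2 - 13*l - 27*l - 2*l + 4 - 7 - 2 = -42*l^3 - 79*l^2 - 42*l - 5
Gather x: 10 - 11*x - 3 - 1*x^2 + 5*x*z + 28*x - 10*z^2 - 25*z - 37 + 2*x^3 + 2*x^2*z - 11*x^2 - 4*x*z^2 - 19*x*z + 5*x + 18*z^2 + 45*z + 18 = 2*x^3 + x^2*(2*z - 12) + x*(-4*z^2 - 14*z + 22) + 8*z^2 + 20*z - 12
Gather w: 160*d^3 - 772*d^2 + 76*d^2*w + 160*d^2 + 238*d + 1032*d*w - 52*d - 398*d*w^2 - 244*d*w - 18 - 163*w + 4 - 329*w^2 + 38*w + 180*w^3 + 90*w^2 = 160*d^3 - 612*d^2 + 186*d + 180*w^3 + w^2*(-398*d - 239) + w*(76*d^2 + 788*d - 125) - 14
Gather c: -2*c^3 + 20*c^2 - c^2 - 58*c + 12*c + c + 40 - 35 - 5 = -2*c^3 + 19*c^2 - 45*c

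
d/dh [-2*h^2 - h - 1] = -4*h - 1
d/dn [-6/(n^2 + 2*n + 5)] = 12*(n + 1)/(n^2 + 2*n + 5)^2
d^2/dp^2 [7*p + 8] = 0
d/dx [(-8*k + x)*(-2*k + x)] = -10*k + 2*x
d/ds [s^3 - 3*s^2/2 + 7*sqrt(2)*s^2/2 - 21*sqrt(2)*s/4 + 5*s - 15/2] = 3*s^2 - 3*s + 7*sqrt(2)*s - 21*sqrt(2)/4 + 5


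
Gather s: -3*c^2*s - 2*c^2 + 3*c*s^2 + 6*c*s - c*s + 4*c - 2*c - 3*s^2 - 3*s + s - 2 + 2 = -2*c^2 + 2*c + s^2*(3*c - 3) + s*(-3*c^2 + 5*c - 2)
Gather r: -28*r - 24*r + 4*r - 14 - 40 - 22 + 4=-48*r - 72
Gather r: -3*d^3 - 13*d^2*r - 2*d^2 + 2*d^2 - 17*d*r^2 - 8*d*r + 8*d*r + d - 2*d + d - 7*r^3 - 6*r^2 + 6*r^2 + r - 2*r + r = -3*d^3 - 13*d^2*r - 17*d*r^2 - 7*r^3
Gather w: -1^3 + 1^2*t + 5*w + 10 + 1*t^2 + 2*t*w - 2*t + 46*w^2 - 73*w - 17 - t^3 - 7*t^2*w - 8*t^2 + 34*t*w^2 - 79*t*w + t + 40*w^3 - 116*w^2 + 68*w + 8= -t^3 - 7*t^2 + 40*w^3 + w^2*(34*t - 70) + w*(-7*t^2 - 77*t)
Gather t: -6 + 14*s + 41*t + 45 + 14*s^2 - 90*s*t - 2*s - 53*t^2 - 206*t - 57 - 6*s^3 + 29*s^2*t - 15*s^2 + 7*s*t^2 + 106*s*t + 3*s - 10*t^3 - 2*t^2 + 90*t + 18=-6*s^3 - s^2 + 15*s - 10*t^3 + t^2*(7*s - 55) + t*(29*s^2 + 16*s - 75)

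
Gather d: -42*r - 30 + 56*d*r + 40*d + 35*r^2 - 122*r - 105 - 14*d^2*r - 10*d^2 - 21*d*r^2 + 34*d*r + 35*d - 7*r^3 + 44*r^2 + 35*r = d^2*(-14*r - 10) + d*(-21*r^2 + 90*r + 75) - 7*r^3 + 79*r^2 - 129*r - 135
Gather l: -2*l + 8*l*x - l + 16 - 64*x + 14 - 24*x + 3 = l*(8*x - 3) - 88*x + 33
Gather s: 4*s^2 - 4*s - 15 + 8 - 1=4*s^2 - 4*s - 8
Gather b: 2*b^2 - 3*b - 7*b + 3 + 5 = 2*b^2 - 10*b + 8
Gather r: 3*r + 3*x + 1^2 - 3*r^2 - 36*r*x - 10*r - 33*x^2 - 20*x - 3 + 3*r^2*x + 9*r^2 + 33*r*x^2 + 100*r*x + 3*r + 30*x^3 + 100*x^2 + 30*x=r^2*(3*x + 6) + r*(33*x^2 + 64*x - 4) + 30*x^3 + 67*x^2 + 13*x - 2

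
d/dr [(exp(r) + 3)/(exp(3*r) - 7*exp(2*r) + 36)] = (-(exp(r) + 3)*(3*exp(r) - 14)*exp(r) + exp(3*r) - 7*exp(2*r) + 36)*exp(r)/(exp(3*r) - 7*exp(2*r) + 36)^2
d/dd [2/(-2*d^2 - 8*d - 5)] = 8*(d + 2)/(2*d^2 + 8*d + 5)^2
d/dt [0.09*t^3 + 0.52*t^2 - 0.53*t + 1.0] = 0.27*t^2 + 1.04*t - 0.53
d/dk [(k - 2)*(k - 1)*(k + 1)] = 3*k^2 - 4*k - 1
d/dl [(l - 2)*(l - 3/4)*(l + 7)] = 3*l^2 + 17*l/2 - 71/4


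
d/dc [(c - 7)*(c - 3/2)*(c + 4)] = 3*c^2 - 9*c - 47/2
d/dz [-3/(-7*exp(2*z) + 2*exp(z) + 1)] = (6 - 42*exp(z))*exp(z)/(-7*exp(2*z) + 2*exp(z) + 1)^2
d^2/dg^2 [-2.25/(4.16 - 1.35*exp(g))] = (4.100625*exp(g) + 12.636)*exp(g)/(1.35*exp(g) - 4.16)^3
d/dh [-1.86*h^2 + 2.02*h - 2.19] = 2.02 - 3.72*h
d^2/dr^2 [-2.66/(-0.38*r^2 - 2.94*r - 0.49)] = (-0.768208*r^2 - 5.943504*r + 2.66*(0.76*r + 2.94)*(1.52*r + 5.88) - 0.990584)/(0.38*r^2 + 2.94*r + 0.49)^3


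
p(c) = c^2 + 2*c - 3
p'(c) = 2*c + 2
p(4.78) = 29.41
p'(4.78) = 11.56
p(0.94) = -0.24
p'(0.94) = 3.88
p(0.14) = -2.70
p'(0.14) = 2.28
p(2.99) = 11.92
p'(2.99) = 7.98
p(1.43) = 1.90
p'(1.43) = 4.86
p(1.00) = 0.00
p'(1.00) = 4.00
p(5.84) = 42.79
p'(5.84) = 13.68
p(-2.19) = -2.58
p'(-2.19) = -2.38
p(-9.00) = 60.00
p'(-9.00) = -16.00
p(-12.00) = 117.00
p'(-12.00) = -22.00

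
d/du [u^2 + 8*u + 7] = 2*u + 8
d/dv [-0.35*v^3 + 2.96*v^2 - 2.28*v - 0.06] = -1.05*v^2 + 5.92*v - 2.28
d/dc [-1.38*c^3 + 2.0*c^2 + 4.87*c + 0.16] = -4.14*c^2 + 4.0*c + 4.87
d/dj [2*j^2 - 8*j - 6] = 4*j - 8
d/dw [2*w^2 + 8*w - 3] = 4*w + 8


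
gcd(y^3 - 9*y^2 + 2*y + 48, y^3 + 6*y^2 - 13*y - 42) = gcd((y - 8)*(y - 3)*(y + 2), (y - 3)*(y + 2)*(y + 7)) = y^2 - y - 6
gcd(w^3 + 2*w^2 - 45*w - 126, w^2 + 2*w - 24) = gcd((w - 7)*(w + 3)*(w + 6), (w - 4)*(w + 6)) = w + 6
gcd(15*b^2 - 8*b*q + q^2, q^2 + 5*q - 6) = 1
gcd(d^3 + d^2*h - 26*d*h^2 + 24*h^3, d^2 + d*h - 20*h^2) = d - 4*h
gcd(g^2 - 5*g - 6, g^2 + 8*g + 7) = g + 1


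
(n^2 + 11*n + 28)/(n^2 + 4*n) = (n + 7)/n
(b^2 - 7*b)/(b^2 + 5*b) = (b - 7)/(b + 5)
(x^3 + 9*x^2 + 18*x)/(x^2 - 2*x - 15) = x*(x + 6)/(x - 5)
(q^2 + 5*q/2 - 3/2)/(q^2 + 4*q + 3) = (q - 1/2)/(q + 1)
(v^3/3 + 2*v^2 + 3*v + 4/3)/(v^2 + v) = (v^2 + 5*v + 4)/(3*v)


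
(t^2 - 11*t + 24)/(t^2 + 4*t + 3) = (t^2 - 11*t + 24)/(t^2 + 4*t + 3)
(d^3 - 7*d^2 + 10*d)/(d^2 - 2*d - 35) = d*(-d^2 + 7*d - 10)/(-d^2 + 2*d + 35)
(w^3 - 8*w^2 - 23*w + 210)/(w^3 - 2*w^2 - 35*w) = (w - 6)/w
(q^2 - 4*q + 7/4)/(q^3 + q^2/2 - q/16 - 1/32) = 8*(4*q^2 - 16*q + 7)/(32*q^3 + 16*q^2 - 2*q - 1)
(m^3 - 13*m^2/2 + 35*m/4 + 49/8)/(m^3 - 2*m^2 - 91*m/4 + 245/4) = (m + 1/2)/(m + 5)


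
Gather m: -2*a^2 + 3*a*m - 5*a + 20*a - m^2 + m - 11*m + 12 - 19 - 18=-2*a^2 + 15*a - m^2 + m*(3*a - 10) - 25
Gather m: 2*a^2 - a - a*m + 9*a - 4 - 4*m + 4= 2*a^2 + 8*a + m*(-a - 4)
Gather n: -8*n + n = -7*n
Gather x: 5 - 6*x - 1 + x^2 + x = x^2 - 5*x + 4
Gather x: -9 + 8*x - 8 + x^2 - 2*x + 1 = x^2 + 6*x - 16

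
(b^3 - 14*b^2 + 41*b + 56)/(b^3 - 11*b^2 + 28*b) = (b^2 - 7*b - 8)/(b*(b - 4))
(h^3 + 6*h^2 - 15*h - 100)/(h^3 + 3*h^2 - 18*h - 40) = (h + 5)/(h + 2)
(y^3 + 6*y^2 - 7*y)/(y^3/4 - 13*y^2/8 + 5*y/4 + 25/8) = 8*y*(y^2 + 6*y - 7)/(2*y^3 - 13*y^2 + 10*y + 25)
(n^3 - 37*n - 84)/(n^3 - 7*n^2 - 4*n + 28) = (n^2 + 7*n + 12)/(n^2 - 4)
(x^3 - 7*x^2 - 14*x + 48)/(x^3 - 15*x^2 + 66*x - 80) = (x + 3)/(x - 5)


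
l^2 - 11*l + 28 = (l - 7)*(l - 4)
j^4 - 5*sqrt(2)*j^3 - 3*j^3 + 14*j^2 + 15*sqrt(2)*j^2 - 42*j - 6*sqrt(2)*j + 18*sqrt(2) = (j - 3)*(j - 3*sqrt(2))*(j - sqrt(2))^2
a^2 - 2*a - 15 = (a - 5)*(a + 3)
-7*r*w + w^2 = w*(-7*r + w)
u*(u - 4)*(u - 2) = u^3 - 6*u^2 + 8*u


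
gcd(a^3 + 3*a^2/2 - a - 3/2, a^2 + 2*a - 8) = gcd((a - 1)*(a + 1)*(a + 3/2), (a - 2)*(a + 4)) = 1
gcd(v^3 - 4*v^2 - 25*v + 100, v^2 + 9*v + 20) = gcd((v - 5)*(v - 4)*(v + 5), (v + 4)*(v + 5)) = v + 5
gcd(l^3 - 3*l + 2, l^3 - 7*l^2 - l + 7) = l - 1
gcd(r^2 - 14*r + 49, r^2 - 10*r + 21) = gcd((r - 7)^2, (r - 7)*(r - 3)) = r - 7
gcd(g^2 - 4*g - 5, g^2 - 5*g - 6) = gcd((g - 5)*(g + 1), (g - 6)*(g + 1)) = g + 1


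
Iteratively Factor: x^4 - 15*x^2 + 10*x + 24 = (x - 2)*(x^3 + 2*x^2 - 11*x - 12) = (x - 2)*(x + 4)*(x^2 - 2*x - 3) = (x - 3)*(x - 2)*(x + 4)*(x + 1)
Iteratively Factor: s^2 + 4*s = (s)*(s + 4)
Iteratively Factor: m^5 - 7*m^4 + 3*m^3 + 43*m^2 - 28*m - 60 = (m + 2)*(m^4 - 9*m^3 + 21*m^2 + m - 30) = (m - 3)*(m + 2)*(m^3 - 6*m^2 + 3*m + 10) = (m - 3)*(m + 1)*(m + 2)*(m^2 - 7*m + 10) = (m - 5)*(m - 3)*(m + 1)*(m + 2)*(m - 2)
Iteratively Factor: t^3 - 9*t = (t)*(t^2 - 9) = t*(t - 3)*(t + 3)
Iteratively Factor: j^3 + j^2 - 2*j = (j - 1)*(j^2 + 2*j) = j*(j - 1)*(j + 2)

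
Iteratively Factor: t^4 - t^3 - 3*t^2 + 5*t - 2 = (t + 2)*(t^3 - 3*t^2 + 3*t - 1) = (t - 1)*(t + 2)*(t^2 - 2*t + 1) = (t - 1)^2*(t + 2)*(t - 1)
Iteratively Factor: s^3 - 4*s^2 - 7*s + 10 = (s - 5)*(s^2 + s - 2) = (s - 5)*(s - 1)*(s + 2)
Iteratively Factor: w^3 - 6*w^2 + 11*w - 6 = (w - 3)*(w^2 - 3*w + 2) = (w - 3)*(w - 2)*(w - 1)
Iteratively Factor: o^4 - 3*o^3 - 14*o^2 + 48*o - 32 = (o + 4)*(o^3 - 7*o^2 + 14*o - 8) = (o - 4)*(o + 4)*(o^2 - 3*o + 2) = (o - 4)*(o - 2)*(o + 4)*(o - 1)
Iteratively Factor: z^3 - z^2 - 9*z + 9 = (z + 3)*(z^2 - 4*z + 3) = (z - 1)*(z + 3)*(z - 3)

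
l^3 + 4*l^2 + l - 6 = (l - 1)*(l + 2)*(l + 3)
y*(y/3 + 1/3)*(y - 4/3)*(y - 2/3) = y^4/3 - y^3/3 - 10*y^2/27 + 8*y/27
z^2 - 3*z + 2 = (z - 2)*(z - 1)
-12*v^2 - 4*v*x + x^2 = (-6*v + x)*(2*v + x)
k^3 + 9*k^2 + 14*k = k*(k + 2)*(k + 7)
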